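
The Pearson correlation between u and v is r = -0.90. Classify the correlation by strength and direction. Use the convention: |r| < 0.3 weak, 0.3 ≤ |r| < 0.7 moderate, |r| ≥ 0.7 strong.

strong negative

r = -0.90 < 0 so the relationship is negative.
|r| = 0.90, which falls in the strong range.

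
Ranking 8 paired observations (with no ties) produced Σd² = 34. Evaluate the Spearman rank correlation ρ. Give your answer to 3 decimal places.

0.595

ρ = 1 − 6Σd² / [n(n²−1)] = 1 − 6×34 / (8×63)
  = 1 − 204/504 = 1 − 0.4048 ≈ 0.595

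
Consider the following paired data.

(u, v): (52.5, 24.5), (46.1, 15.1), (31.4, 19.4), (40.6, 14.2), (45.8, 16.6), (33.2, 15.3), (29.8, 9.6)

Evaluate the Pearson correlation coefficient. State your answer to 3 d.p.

n = 7, Σu = 279.4, Σv = 114.7, Σu² = 11603.7, Σv² = 2008.07, Σuv = 4722.36
nΣuv − ΣuΣv = 33056.52 − 32047.18 = 1009.34
nΣu² − (Σu)² = 81225.9 − 78064.36 = 3161.54; nΣv² − (Σv)² = 14056.49 − 13156.09 = 900.4
r = 1009.34 / √(3161.54 × 900.4) = 1009.34 / 1687.2020 ≈ 0.598

0.598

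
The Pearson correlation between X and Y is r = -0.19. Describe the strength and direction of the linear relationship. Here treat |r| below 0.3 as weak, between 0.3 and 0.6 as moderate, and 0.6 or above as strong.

weak negative

r = -0.19 < 0 so the relationship is negative.
|r| = 0.19, which falls in the weak range.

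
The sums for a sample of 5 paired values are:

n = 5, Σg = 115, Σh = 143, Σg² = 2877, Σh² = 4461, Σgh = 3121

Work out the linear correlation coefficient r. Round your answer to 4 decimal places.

r = (nΣgh − ΣgΣh) / √[(nΣg² − (Σg)²)(nΣh² − (Σh)²)]
Numerator: 5×3121 − 115×143 = -840
Denominator: √[(14385 − 13225)(22305 − 20449)] = √[1160 × 1856] = 1467.2968
r = -840 / 1467.2968 ≈ -0.5725

-0.5725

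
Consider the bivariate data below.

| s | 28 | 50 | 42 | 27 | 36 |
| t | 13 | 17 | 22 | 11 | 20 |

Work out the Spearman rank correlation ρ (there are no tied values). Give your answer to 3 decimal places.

0.700

Rank s: 2, 5, 4, 1, 3
Rank t: 2, 3, 5, 1, 4
d = rank(s) − rank(t): 0, 2, -1, 0, -1; Σd² = 6
ρ = 1 − 6Σd² / [n(n²−1)] = 1 − 6×6 / (5×24) = 1 − 36/120 ≈ 0.700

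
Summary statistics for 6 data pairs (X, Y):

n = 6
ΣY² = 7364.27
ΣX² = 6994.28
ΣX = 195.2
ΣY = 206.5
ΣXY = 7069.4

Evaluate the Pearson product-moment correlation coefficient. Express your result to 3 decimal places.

r = (nΣXY − ΣXΣY) / √[(nΣX² − (ΣX)²)(nΣY² − (ΣY)²)]
Numerator: 6×7069.4 − 195.2×206.5 = 2107.6
Denominator: √[(41965.68 − 38103.04)(44185.62 − 42642.25)] = √[3862.64 × 1543.37] = 2441.6148
r = 2107.6 / 2441.6148 ≈ 0.863

0.863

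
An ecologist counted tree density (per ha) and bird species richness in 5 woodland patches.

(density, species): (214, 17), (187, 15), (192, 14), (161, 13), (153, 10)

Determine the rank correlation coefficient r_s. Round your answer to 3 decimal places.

Rank density: 5, 3, 4, 2, 1
Rank species: 5, 4, 3, 2, 1
d = rank(density) − rank(species): 0, -1, 1, 0, 0; Σd² = 2
ρ = 1 − 6Σd² / [n(n²−1)] = 1 − 6×2 / (5×24) = 1 − 12/120 ≈ 0.900

0.900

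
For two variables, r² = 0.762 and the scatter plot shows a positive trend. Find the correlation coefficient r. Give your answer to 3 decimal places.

0.873

|r| = √0.762 = 0.873
The association is positive, so r = 0.873.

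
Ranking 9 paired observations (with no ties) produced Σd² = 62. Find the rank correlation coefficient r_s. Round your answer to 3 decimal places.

ρ = 1 − 6Σd² / [n(n²−1)] = 1 − 6×62 / (9×80)
  = 1 − 372/720 = 1 − 0.5167 ≈ 0.483

0.483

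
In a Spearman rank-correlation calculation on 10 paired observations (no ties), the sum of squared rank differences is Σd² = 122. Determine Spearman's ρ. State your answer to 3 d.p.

0.261

ρ = 1 − 6Σd² / [n(n²−1)] = 1 − 6×122 / (10×99)
  = 1 − 732/990 = 1 − 0.7394 ≈ 0.261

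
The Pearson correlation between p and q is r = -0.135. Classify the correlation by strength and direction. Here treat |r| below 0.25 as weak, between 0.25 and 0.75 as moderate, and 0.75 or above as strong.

weak negative

r = -0.135 < 0 so the relationship is negative.
|r| = 0.135, which falls in the weak range.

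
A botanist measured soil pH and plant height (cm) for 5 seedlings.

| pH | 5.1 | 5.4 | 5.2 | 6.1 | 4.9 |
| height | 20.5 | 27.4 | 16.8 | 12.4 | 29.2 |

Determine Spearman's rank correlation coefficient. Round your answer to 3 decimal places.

Rank pH: 2, 4, 3, 5, 1
Rank height: 3, 4, 2, 1, 5
d = rank(pH) − rank(height): -1, 0, 1, 4, -4; Σd² = 34
ρ = 1 − 6Σd² / [n(n²−1)] = 1 − 6×34 / (5×24) = 1 − 204/120 ≈ -0.700

-0.700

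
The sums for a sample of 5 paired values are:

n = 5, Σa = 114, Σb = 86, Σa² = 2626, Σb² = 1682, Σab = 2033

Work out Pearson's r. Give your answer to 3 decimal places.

r = (nΣab − ΣaΣb) / √[(nΣa² − (Σa)²)(nΣb² − (Σb)²)]
Numerator: 5×2033 − 114×86 = 361
Denominator: √[(13130 − 12996)(8410 − 7396)] = √[134 × 1014] = 368.6136
r = 361 / 368.6136 ≈ 0.979

0.979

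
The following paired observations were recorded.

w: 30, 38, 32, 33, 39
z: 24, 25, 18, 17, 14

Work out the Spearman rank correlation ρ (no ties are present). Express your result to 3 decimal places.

Rank w: 1, 4, 2, 3, 5
Rank z: 4, 5, 3, 2, 1
d = rank(w) − rank(z): -3, -1, -1, 1, 4; Σd² = 28
ρ = 1 − 6Σd² / [n(n²−1)] = 1 − 6×28 / (5×24) = 1 − 168/120 ≈ -0.400

-0.400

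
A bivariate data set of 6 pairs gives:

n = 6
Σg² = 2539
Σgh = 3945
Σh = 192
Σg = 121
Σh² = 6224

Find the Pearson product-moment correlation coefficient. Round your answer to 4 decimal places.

r = (nΣgh − ΣgΣh) / √[(nΣg² − (Σg)²)(nΣh² − (Σh)²)]
Numerator: 6×3945 − 121×192 = 438
Denominator: √[(15234 − 14641)(37344 − 36864)] = √[593 × 480] = 533.5166
r = 438 / 533.5166 ≈ 0.8210

0.8210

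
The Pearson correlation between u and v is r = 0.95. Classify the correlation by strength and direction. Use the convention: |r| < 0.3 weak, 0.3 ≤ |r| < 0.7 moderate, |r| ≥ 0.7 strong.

r = 0.95 > 0 so the relationship is positive.
|r| = 0.95, which falls in the strong range.

strong positive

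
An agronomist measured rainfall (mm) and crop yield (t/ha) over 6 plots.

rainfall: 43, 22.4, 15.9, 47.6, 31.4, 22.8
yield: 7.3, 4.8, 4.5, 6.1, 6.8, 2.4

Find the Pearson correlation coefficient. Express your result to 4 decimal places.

n = 6, Σx = 183.1, Σy = 31.9, Σx² = 6375.13, Σy² = 185.79, Σxy = 1051.57
nΣxy − ΣxΣy = 6309.42 − 5840.89 = 468.53
nΣx² − (Σx)² = 38250.78 − 33525.61 = 4725.17; nΣy² − (Σy)² = 1114.74 − 1017.61 = 97.13
r = 468.53 / √(4725.17 × 97.13) = 468.53 / 677.4627 ≈ 0.6916

0.6916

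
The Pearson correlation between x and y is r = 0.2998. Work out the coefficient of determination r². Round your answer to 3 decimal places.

r² = (0.2998)² = 0.090

0.090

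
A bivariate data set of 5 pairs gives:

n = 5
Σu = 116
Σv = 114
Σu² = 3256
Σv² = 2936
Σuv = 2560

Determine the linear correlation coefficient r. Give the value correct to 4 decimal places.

r = (nΣuv − ΣuΣv) / √[(nΣu² − (Σu)²)(nΣv² − (Σv)²)]
Numerator: 5×2560 − 116×114 = -424
Denominator: √[(16280 − 13456)(14680 − 12996)] = √[2824 × 1684] = 2180.7375
r = -424 / 2180.7375 ≈ -0.1944

-0.1944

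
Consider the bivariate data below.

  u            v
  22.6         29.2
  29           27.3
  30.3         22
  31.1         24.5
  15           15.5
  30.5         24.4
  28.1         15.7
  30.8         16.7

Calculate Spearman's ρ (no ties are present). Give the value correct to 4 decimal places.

Rank u: 2, 4, 5, 8, 1, 6, 3, 7
Rank v: 8, 7, 4, 6, 1, 5, 2, 3
d = rank(u) − rank(v): -6, -3, 1, 2, 0, 1, 1, 4; Σd² = 68
ρ = 1 − 6Σd² / [n(n²−1)] = 1 − 6×68 / (8×63) = 1 − 408/504 ≈ 0.1905

0.1905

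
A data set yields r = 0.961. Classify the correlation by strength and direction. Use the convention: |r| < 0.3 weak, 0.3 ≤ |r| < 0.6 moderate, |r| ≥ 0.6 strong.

strong positive

r = 0.961 > 0 so the relationship is positive.
|r| = 0.961, which falls in the strong range.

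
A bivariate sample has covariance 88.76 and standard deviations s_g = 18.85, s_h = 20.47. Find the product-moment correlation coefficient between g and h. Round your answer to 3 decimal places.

0.230

r = Cov(g,h) / (s_g · s_h) = 88.76 / (18.85 × 20.47)
  = 88.76 / 385.8595 ≈ 0.230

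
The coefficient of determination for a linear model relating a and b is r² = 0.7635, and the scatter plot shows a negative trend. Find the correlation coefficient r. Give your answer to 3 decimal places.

|r| = √0.7635 = 0.874
The association is negative, so r = −0.874.

-0.874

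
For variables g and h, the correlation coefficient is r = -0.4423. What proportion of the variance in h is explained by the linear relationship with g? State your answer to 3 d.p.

0.196

r² = (-0.4423)² = 0.196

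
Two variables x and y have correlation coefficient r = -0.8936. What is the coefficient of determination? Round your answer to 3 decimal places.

0.799

r² = (-0.8936)² = 0.799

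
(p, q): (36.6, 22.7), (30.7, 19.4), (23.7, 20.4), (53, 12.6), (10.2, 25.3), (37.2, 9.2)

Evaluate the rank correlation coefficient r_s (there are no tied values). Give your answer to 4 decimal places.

Rank p: 4, 3, 2, 6, 1, 5
Rank q: 5, 3, 4, 2, 6, 1
d = rank(p) − rank(q): -1, 0, -2, 4, -5, 4; Σd² = 62
ρ = 1 − 6Σd² / [n(n²−1)] = 1 − 6×62 / (6×35) = 1 − 372/210 ≈ -0.7714

-0.7714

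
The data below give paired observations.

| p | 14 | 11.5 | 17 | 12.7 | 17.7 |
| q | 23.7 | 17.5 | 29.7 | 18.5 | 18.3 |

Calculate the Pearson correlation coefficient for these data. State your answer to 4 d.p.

0.4762

n = 5, Σp = 72.9, Σq = 107.7, Σp² = 1091.83, Σq² = 2427.17, Σpq = 1596.81
nΣpq − ΣpΣq = 7984.05 − 7851.33 = 132.72
nΣp² − (Σp)² = 5459.15 − 5314.41 = 144.74; nΣq² − (Σq)² = 12135.85 − 11599.29 = 536.56
r = 132.72 / √(144.74 × 536.56) = 132.72 / 278.6785 ≈ 0.4762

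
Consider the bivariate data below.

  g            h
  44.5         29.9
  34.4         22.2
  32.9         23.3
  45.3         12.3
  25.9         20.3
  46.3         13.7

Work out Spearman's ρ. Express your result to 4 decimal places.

Rank g: 4, 3, 2, 5, 1, 6
Rank h: 6, 4, 5, 1, 3, 2
d = rank(g) − rank(h): -2, -1, -3, 4, -2, 4; Σd² = 50
ρ = 1 − 6Σd² / [n(n²−1)] = 1 − 6×50 / (6×35) = 1 − 300/210 ≈ -0.4286

-0.4286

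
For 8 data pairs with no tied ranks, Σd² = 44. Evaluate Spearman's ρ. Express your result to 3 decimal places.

ρ = 1 − 6Σd² / [n(n²−1)] = 1 − 6×44 / (8×63)
  = 1 − 264/504 = 1 − 0.5238 ≈ 0.476

0.476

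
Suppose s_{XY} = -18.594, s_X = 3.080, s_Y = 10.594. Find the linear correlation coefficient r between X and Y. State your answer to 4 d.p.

r = Cov(X,Y) / (s_X · s_Y) = -18.594 / (3.080 × 10.594)
  = -18.594 / 32.6295 ≈ -0.5699

-0.5699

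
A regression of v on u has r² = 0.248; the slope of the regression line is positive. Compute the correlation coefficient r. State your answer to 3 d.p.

|r| = √0.248 = 0.498
The association is positive, so r = 0.498.

0.498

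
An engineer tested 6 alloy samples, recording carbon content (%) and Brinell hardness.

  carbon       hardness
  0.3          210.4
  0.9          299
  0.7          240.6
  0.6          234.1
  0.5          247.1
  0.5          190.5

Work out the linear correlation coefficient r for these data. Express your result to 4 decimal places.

n = 6, Σx = 3.5, Σy = 1421.7, Σx² = 2.25, Σy² = 343708.99, Σxy = 859.9
nΣxy − ΣxΣy = 5159.4 − 4975.95 = 183.45
nΣx² − (Σx)² = 13.5 − 12.25 = 1.25; nΣy² − (Σy)² = 2062253.94 − 2021230.89 = 41023.05
r = 183.45 / √(1.25 × 41023.05) = 183.45 / 226.4483 ≈ 0.8101

0.8101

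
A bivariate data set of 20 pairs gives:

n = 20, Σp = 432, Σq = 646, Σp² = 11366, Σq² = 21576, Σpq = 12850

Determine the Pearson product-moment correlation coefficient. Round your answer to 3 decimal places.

-0.918

r = (nΣpq − ΣpΣq) / √[(nΣp² − (Σp)²)(nΣq² − (Σq)²)]
Numerator: 20×12850 − 432×646 = -22072
Denominator: √[(227320 − 186624)(431520 − 417316)] = √[40696 × 14204] = 24042.5869
r = -22072 / 24042.5869 ≈ -0.918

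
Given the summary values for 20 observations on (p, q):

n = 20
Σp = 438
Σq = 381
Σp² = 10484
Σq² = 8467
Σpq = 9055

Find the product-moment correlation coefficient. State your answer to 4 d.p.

r = (nΣpq − ΣpΣq) / √[(nΣp² − (Σp)²)(nΣq² − (Σq)²)]
Numerator: 20×9055 − 438×381 = 14222
Denominator: √[(209680 − 191844)(169340 − 145161)] = √[17836 × 24179] = 20766.7196
r = 14222 / 20766.7196 ≈ 0.6848

0.6848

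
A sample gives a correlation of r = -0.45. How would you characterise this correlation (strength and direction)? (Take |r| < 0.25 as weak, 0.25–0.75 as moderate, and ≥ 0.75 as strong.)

moderate negative

r = -0.45 < 0 so the relationship is negative.
|r| = 0.45, which falls in the moderate range.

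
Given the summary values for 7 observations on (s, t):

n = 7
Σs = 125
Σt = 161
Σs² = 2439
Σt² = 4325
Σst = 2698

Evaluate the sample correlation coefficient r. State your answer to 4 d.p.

r = (nΣst − ΣsΣt) / √[(nΣs² − (Σs)²)(nΣt² − (Σt)²)]
Numerator: 7×2698 − 125×161 = -1239
Denominator: √[(17073 − 15625)(30275 − 25921)] = √[1448 × 4354] = 2510.8947
r = -1239 / 2510.8947 ≈ -0.4934

-0.4934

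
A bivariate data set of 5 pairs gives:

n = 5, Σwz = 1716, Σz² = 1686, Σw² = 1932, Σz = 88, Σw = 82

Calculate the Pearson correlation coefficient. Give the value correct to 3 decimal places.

0.961

r = (nΣwz − ΣwΣz) / √[(nΣw² − (Σw)²)(nΣz² − (Σz)²)]
Numerator: 5×1716 − 82×88 = 1364
Denominator: √[(9660 − 6724)(8430 − 7744)] = √[2936 × 686] = 1419.1885
r = 1364 / 1419.1885 ≈ 0.961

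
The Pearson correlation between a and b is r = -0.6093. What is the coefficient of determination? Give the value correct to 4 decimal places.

0.3712

r² = (-0.6093)² = 0.3712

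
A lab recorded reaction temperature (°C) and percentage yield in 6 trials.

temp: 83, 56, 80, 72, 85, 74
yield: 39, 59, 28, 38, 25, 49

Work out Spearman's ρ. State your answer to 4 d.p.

Rank temp: 5, 1, 4, 2, 6, 3
Rank yield: 4, 6, 2, 3, 1, 5
d = rank(temp) − rank(yield): 1, -5, 2, -1, 5, -2; Σd² = 60
ρ = 1 − 6Σd² / [n(n²−1)] = 1 − 6×60 / (6×35) = 1 − 360/210 ≈ -0.7143

-0.7143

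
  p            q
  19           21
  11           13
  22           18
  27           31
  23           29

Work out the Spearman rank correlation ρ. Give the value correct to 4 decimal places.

0.9000

Rank p: 2, 1, 3, 5, 4
Rank q: 3, 1, 2, 5, 4
d = rank(p) − rank(q): -1, 0, 1, 0, 0; Σd² = 2
ρ = 1 − 6Σd² / [n(n²−1)] = 1 − 6×2 / (5×24) = 1 − 12/120 ≈ 0.9000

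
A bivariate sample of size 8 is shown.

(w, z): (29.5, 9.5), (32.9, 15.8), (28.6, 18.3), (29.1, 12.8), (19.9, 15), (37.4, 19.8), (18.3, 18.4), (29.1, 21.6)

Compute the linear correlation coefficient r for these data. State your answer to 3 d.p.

0.078

n = 8, Σw = 224.8, Σz = 131.2, Σw² = 6593.9, Σz² = 2260.78, Σwz = 3700.23
nΣwz − ΣwΣz = 29601.84 − 29493.76 = 108.08
nΣw² − (Σw)² = 52751.2 − 50535.04 = 2216.16; nΣz² − (Σz)² = 18086.24 − 17213.44 = 872.8
r = 108.08 / √(2216.16 × 872.8) = 108.08 / 1390.7784 ≈ 0.078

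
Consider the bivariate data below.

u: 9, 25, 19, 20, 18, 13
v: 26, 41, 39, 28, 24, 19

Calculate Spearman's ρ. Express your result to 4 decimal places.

Rank u: 1, 6, 4, 5, 3, 2
Rank v: 3, 6, 5, 4, 2, 1
d = rank(u) − rank(v): -2, 0, -1, 1, 1, 1; Σd² = 8
ρ = 1 − 6Σd² / [n(n²−1)] = 1 − 6×8 / (6×35) = 1 − 48/210 ≈ 0.7714

0.7714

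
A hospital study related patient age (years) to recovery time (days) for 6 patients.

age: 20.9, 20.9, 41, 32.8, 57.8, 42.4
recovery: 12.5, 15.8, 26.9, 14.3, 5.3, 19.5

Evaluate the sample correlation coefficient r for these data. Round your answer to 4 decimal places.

n = 6, Σx = 215.8, Σy = 94.3, Σx² = 8769.06, Σy² = 1742.33, Σxy = 3296.55
nΣxy − ΣxΣy = 19779.3 − 20349.94 = -570.64
nΣx² − (Σx)² = 52614.36 − 46569.64 = 6044.72; nΣy² − (Σy)² = 10453.98 − 8892.49 = 1561.49
r = -570.64 / √(6044.72 × 1561.49) = -570.64 / 3072.2581 ≈ -0.1857

-0.1857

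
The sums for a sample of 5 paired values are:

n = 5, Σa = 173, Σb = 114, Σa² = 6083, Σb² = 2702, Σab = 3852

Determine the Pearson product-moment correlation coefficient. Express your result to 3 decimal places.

r = (nΣab − ΣaΣb) / √[(nΣa² − (Σa)²)(nΣb² − (Σb)²)]
Numerator: 5×3852 − 173×114 = -462
Denominator: √[(30415 − 29929)(13510 − 12996)] = √[486 × 514] = 499.8040
r = -462 / 499.8040 ≈ -0.924

-0.924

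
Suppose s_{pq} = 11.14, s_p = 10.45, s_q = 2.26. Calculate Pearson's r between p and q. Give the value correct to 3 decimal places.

0.472

r = Cov(p,q) / (s_p · s_q) = 11.14 / (10.45 × 2.26)
  = 11.14 / 23.6170 ≈ 0.472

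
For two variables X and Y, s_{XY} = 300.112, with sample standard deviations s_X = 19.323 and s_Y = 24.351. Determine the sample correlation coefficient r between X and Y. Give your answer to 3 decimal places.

0.638

r = Cov(X,Y) / (s_X · s_Y) = 300.112 / (19.323 × 24.351)
  = 300.112 / 470.5344 ≈ 0.638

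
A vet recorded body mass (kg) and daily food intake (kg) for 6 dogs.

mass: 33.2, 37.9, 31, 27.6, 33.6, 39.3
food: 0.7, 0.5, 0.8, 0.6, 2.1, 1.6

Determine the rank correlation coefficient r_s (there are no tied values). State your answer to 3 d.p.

Rank mass: 3, 5, 2, 1, 4, 6
Rank food: 3, 1, 4, 2, 6, 5
d = rank(mass) − rank(food): 0, 4, -2, -1, -2, 1; Σd² = 26
ρ = 1 − 6Σd² / [n(n²−1)] = 1 − 6×26 / (6×35) = 1 − 156/210 ≈ 0.257

0.257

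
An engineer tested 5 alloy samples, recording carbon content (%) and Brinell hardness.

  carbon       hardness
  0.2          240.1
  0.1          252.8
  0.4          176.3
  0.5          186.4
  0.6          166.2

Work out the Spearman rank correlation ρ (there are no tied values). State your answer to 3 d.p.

Rank carbon: 2, 1, 3, 4, 5
Rank hardness: 4, 5, 2, 3, 1
d = rank(carbon) − rank(hardness): -2, -4, 1, 1, 4; Σd² = 38
ρ = 1 − 6Σd² / [n(n²−1)] = 1 − 6×38 / (5×24) = 1 − 228/120 ≈ -0.900

-0.900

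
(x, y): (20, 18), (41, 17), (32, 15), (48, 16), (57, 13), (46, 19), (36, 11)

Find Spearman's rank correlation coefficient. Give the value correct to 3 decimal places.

Rank x: 1, 4, 2, 6, 7, 5, 3
Rank y: 6, 5, 3, 4, 2, 7, 1
d = rank(x) − rank(y): -5, -1, -1, 2, 5, -2, 2; Σd² = 64
ρ = 1 − 6Σd² / [n(n²−1)] = 1 − 6×64 / (7×48) = 1 − 384/336 ≈ -0.143

-0.143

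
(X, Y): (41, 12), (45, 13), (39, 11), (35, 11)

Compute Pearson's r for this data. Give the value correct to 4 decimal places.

n = 4, ΣX = 160, ΣY = 47, ΣX² = 6452, ΣY² = 555, ΣXY = 1891
nΣXY − ΣXΣY = 7564 − 7520 = 44
nΣX² − (ΣX)² = 25808 − 25600 = 208; nΣY² − (ΣY)² = 2220 − 2209 = 11
r = 44 / √(208 × 11) = 44 / 47.8330 ≈ 0.9199

0.9199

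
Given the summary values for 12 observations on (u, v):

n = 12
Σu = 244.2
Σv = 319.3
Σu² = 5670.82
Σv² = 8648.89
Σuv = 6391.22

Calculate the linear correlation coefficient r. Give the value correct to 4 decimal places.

r = (nΣuv − ΣuΣv) / √[(nΣu² − (Σu)²)(nΣv² − (Σv)²)]
Numerator: 12×6391.22 − 244.2×319.3 = -1278.42
Denominator: √[(68049.84 − 59633.64)(103786.68 − 101952.49)] = √[8416.2 × 1834.19] = 3928.9833
r = -1278.42 / 3928.9833 ≈ -0.3254

-0.3254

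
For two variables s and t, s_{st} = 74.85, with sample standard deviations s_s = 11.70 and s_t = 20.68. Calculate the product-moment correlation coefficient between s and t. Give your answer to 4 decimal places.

0.3094

r = Cov(s,t) / (s_s · s_t) = 74.85 / (11.70 × 20.68)
  = 74.85 / 241.9560 ≈ 0.3094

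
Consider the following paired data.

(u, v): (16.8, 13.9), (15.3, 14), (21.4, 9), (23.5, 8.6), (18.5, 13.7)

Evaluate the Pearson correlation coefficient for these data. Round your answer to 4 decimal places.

-0.9368

n = 5, Σu = 95.5, Σv = 59.2, Σu² = 1868.79, Σv² = 731.86, Σuv = 1095.87
nΣuv − ΣuΣv = 5479.35 − 5653.6 = -174.25
nΣu² − (Σu)² = 9343.95 − 9120.25 = 223.7; nΣv² − (Σv)² = 3659.3 − 3504.64 = 154.66
r = -174.25 / √(223.7 × 154.66) = -174.25 / 186.0039 ≈ -0.9368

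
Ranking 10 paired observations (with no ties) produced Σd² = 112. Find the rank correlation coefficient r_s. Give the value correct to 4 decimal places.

0.3212

ρ = 1 − 6Σd² / [n(n²−1)] = 1 − 6×112 / (10×99)
  = 1 − 672/990 = 1 − 0.67879 ≈ 0.3212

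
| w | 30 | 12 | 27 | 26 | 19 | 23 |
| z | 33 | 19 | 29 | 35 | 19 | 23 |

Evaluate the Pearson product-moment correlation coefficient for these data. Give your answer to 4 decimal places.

0.8501

n = 6, Σw = 137, Σz = 158, Σw² = 3339, Σz² = 4406, Σwz = 3801
nΣwz − ΣwΣz = 22806 − 21646 = 1160
nΣw² − (Σw)² = 20034 − 18769 = 1265; nΣz² − (Σz)² = 26436 − 24964 = 1472
r = 1160 / √(1265 × 1472) = 1160 / 1364.5805 ≈ 0.8501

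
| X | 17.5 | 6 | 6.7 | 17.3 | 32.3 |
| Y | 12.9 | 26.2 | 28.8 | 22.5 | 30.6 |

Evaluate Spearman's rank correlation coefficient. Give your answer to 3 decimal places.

Rank X: 4, 1, 2, 3, 5
Rank Y: 1, 3, 4, 2, 5
d = rank(X) − rank(Y): 3, -2, -2, 1, 0; Σd² = 18
ρ = 1 − 6Σd² / [n(n²−1)] = 1 − 6×18 / (5×24) = 1 − 108/120 ≈ 0.100

0.100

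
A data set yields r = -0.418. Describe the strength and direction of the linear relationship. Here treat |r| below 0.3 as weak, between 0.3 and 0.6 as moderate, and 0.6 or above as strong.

moderate negative

r = -0.418 < 0 so the relationship is negative.
|r| = 0.418, which falls in the moderate range.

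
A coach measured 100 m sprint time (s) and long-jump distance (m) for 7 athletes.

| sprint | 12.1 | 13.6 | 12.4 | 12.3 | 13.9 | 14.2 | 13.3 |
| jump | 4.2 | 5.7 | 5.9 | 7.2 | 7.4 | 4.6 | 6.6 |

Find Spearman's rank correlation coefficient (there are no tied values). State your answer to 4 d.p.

Rank sprint: 1, 5, 3, 2, 6, 7, 4
Rank jump: 1, 3, 4, 6, 7, 2, 5
d = rank(sprint) − rank(jump): 0, 2, -1, -4, -1, 5, -1; Σd² = 48
ρ = 1 − 6Σd² / [n(n²−1)] = 1 − 6×48 / (7×48) = 1 − 288/336 ≈ 0.1429

0.1429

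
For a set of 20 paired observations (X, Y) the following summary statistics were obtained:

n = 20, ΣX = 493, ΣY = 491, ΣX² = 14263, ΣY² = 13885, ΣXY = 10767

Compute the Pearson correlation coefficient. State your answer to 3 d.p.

-0.680

r = (nΣXY − ΣXΣY) / √[(nΣX² − (ΣX)²)(nΣY² − (ΣY)²)]
Numerator: 20×10767 − 493×491 = -26723
Denominator: √[(285260 − 243049)(277700 − 241081)] = √[42211 × 36619] = 39315.7044
r = -26723 / 39315.7044 ≈ -0.680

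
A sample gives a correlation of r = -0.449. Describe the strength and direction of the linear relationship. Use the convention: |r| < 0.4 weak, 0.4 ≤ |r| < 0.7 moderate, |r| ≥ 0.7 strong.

moderate negative

r = -0.449 < 0 so the relationship is negative.
|r| = 0.449, which falls in the moderate range.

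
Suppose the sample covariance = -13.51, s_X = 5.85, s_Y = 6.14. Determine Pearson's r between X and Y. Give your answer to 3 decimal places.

-0.376

r = Cov(X,Y) / (s_X · s_Y) = -13.51 / (5.85 × 6.14)
  = -13.51 / 35.9190 ≈ -0.376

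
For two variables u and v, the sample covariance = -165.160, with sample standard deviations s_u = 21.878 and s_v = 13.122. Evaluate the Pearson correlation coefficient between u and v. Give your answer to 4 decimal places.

-0.5753

r = Cov(u,v) / (s_u · s_v) = -165.160 / (21.878 × 13.122)
  = -165.160 / 287.0831 ≈ -0.5753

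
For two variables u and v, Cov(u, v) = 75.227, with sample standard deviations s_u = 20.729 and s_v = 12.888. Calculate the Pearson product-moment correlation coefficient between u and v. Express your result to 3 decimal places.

0.282

r = Cov(u,v) / (s_u · s_v) = 75.227 / (20.729 × 12.888)
  = 75.227 / 267.1554 ≈ 0.282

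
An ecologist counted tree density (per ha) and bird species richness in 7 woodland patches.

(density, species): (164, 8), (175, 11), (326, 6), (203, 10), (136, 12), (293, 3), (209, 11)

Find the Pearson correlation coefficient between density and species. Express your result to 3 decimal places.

-0.804

n = 7, Σx = 1506, Σy = 61, Σx² = 353032, Σy² = 595, Σxy = 12033
nΣxy − ΣxΣy = 84231 − 91866 = -7635
nΣx² − (Σx)² = 2471224 − 2268036 = 203188; nΣy² − (Σy)² = 4165 − 3721 = 444
r = -7635 / √(203188 × 444) = -7635 / 9498.1826 ≈ -0.804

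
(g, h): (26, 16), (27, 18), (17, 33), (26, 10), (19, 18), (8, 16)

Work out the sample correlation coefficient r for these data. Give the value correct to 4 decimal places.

n = 6, Σg = 123, Σh = 111, Σg² = 2795, Σh² = 2349, Σgh = 2193
nΣgh − ΣgΣh = 13158 − 13653 = -495
nΣg² − (Σg)² = 16770 − 15129 = 1641; nΣh² − (Σh)² = 14094 − 12321 = 1773
r = -495 / √(1641 × 1773) = -495 / 1705.7236 ≈ -0.2902

-0.2902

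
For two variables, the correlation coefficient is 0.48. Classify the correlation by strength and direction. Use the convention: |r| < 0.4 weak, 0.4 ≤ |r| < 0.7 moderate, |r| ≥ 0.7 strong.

r = 0.48 > 0 so the relationship is positive.
|r| = 0.48, which falls in the moderate range.

moderate positive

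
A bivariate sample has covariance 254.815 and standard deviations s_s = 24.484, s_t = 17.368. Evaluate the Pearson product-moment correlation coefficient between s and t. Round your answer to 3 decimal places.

0.599

r = Cov(s,t) / (s_s · s_t) = 254.815 / (24.484 × 17.368)
  = 254.815 / 425.2381 ≈ 0.599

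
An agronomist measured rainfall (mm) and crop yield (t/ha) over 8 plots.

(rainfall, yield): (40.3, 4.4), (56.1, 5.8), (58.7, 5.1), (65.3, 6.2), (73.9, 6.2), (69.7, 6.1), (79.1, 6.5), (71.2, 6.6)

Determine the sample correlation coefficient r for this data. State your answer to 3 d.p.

n = 8, Σx = 514.3, Σy = 46.9, Σx² = 34126.63, Σy² = 278.91, Σxy = 3074.35
nΣxy − ΣxΣy = 24594.8 − 24120.67 = 474.13
nΣx² − (Σx)² = 273013.04 − 264504.49 = 8508.55; nΣy² − (Σy)² = 2231.28 − 2199.61 = 31.67
r = 474.13 / √(8508.55 × 31.67) = 474.13 / 519.1009 ≈ 0.913

0.913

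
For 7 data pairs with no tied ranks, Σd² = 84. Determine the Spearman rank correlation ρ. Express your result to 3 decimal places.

-0.500

ρ = 1 − 6Σd² / [n(n²−1)] = 1 − 6×84 / (7×48)
  = 1 − 504/336 = 1 − 1.5000 ≈ -0.500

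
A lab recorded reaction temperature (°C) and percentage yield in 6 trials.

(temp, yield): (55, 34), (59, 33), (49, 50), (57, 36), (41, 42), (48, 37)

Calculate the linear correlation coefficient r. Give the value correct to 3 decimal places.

n = 6, Σx = 309, Σy = 232, Σx² = 16141, Σy² = 9174, Σxy = 11817
nΣxy − ΣxΣy = 70902 − 71688 = -786
nΣx² − (Σx)² = 96846 − 95481 = 1365; nΣy² − (Σy)² = 55044 − 53824 = 1220
r = -786 / √(1365 × 1220) = -786 / 1290.4650 ≈ -0.609

-0.609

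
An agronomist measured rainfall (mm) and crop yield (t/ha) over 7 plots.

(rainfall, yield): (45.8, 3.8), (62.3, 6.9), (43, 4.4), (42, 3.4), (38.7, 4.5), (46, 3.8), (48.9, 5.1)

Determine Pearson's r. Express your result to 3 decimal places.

n = 7, Σx = 326.7, Σy = 31.9, Σx² = 15596.83, Σy² = 153.67, Σxy = 1534.25
nΣxy − ΣxΣy = 10739.75 − 10421.73 = 318.02
nΣx² − (Σx)² = 109177.81 − 106732.89 = 2444.92; nΣy² − (Σy)² = 1075.69 − 1017.61 = 58.08
r = 318.02 / √(2444.92 × 58.08) = 318.02 / 376.8301 ≈ 0.844

0.844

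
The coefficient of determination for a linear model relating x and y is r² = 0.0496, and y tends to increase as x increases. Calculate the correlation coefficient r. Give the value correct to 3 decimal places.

0.223

|r| = √0.0496 = 0.223
The association is positive, so r = 0.223.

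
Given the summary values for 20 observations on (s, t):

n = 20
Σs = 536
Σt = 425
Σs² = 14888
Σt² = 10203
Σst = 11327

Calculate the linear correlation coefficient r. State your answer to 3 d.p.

r = (nΣst − ΣsΣt) / √[(nΣs² − (Σs)²)(nΣt² − (Σt)²)]
Numerator: 20×11327 − 536×425 = -1260
Denominator: √[(297760 − 287296)(204060 − 180625)] = √[10464 × 23435] = 15659.6245
r = -1260 / 15659.6245 ≈ -0.080

-0.080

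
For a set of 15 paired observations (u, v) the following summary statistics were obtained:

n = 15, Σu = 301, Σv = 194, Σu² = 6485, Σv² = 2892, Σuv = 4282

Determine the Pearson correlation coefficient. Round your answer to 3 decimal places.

r = (nΣuv − ΣuΣv) / √[(nΣu² − (Σu)²)(nΣv² − (Σv)²)]
Numerator: 15×4282 − 301×194 = 5836
Denominator: √[(97275 − 90601)(43380 − 37636)] = √[6674 × 5744] = 6191.5633
r = 5836 / 6191.5633 ≈ 0.943

0.943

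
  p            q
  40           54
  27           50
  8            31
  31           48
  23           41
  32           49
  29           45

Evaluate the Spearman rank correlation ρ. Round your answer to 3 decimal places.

0.786

Rank p: 7, 3, 1, 5, 2, 6, 4
Rank q: 7, 6, 1, 4, 2, 5, 3
d = rank(p) − rank(q): 0, -3, 0, 1, 0, 1, 1; Σd² = 12
ρ = 1 − 6Σd² / [n(n²−1)] = 1 − 6×12 / (7×48) = 1 − 72/336 ≈ 0.786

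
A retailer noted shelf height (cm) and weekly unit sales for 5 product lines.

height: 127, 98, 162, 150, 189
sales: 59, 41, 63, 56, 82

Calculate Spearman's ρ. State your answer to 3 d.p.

0.900

Rank height: 2, 1, 4, 3, 5
Rank sales: 3, 1, 4, 2, 5
d = rank(height) − rank(sales): -1, 0, 0, 1, 0; Σd² = 2
ρ = 1 − 6Σd² / [n(n²−1)] = 1 − 6×2 / (5×24) = 1 − 12/120 ≈ 0.900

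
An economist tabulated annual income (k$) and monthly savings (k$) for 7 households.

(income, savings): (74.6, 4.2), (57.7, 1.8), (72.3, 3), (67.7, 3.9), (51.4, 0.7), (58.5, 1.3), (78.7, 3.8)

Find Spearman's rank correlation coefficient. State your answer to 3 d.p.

Rank income: 6, 2, 5, 4, 1, 3, 7
Rank savings: 7, 3, 4, 6, 1, 2, 5
d = rank(income) − rank(savings): -1, -1, 1, -2, 0, 1, 2; Σd² = 12
ρ = 1 − 6Σd² / [n(n²−1)] = 1 − 6×12 / (7×48) = 1 − 72/336 ≈ 0.786

0.786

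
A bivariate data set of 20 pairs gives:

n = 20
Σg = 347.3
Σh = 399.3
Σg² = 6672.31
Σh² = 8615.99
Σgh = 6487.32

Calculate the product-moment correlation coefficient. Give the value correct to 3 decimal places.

r = (nΣgh − ΣgΣh) / √[(nΣg² − (Σg)²)(nΣh² − (Σh)²)]
Numerator: 20×6487.32 − 347.3×399.3 = -8930.49
Denominator: √[(133446.2 − 120617.29)(172319.8 − 159440.49)] = √[12828.91 × 12879.31] = 12854.0853
r = -8930.49 / 12854.0853 ≈ -0.695

-0.695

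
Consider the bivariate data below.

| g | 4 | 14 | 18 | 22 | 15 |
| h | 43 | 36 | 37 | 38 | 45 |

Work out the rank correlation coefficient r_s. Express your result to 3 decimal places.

Rank g: 1, 2, 4, 5, 3
Rank h: 4, 1, 2, 3, 5
d = rank(g) − rank(h): -3, 1, 2, 2, -2; Σd² = 22
ρ = 1 − 6Σd² / [n(n²−1)] = 1 − 6×22 / (5×24) = 1 − 132/120 ≈ -0.100

-0.100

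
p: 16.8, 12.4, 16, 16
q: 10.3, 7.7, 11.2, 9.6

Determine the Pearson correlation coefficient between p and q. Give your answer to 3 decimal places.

0.875

n = 4, Σp = 61.2, Σq = 38.8, Σp² = 948, Σq² = 382.98, Σpq = 601.32
nΣpq − ΣpΣq = 2405.28 − 2374.56 = 30.72
nΣp² − (Σp)² = 3792 − 3745.44 = 46.56; nΣq² − (Σq)² = 1531.92 − 1505.44 = 26.48
r = 30.72 / √(46.56 × 26.48) = 30.72 / 35.1128 ≈ 0.875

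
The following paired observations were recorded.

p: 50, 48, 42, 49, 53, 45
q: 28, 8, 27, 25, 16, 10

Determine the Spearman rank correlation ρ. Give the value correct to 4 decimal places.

Rank p: 5, 3, 1, 4, 6, 2
Rank q: 6, 1, 5, 4, 3, 2
d = rank(p) − rank(q): -1, 2, -4, 0, 3, 0; Σd² = 30
ρ = 1 − 6Σd² / [n(n²−1)] = 1 − 6×30 / (6×35) = 1 − 180/210 ≈ 0.1429

0.1429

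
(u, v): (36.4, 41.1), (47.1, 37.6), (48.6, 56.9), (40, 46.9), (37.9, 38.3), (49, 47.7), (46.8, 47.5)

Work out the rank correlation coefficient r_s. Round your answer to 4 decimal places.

Rank u: 1, 5, 6, 3, 2, 7, 4
Rank v: 3, 1, 7, 4, 2, 6, 5
d = rank(u) − rank(v): -2, 4, -1, -1, 0, 1, -1; Σd² = 24
ρ = 1 − 6Σd² / [n(n²−1)] = 1 − 6×24 / (7×48) = 1 − 144/336 ≈ 0.5714

0.5714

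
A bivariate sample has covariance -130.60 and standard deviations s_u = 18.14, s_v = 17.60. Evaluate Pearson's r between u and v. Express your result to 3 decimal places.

-0.409

r = Cov(u,v) / (s_u · s_v) = -130.60 / (18.14 × 17.60)
  = -130.60 / 319.2640 ≈ -0.409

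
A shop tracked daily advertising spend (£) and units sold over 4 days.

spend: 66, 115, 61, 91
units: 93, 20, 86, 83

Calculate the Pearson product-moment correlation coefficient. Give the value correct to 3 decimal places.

-0.884

n = 4, Σx = 333, Σy = 282, Σx² = 29583, Σy² = 23334, Σxy = 21237
nΣxy − ΣxΣy = 84948 − 93906 = -8958
nΣx² − (Σx)² = 118332 − 110889 = 7443; nΣy² − (Σy)² = 93336 − 79524 = 13812
r = -8958 / √(7443 × 13812) = -8958 / 10139.1674 ≈ -0.884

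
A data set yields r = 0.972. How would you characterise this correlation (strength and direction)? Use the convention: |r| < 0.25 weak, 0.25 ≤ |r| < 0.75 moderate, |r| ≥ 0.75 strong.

strong positive

r = 0.972 > 0 so the relationship is positive.
|r| = 0.972, which falls in the strong range.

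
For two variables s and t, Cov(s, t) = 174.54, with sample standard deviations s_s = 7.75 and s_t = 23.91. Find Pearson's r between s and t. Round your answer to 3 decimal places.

r = Cov(s,t) / (s_s · s_t) = 174.54 / (7.75 × 23.91)
  = 174.54 / 185.3025 ≈ 0.942

0.942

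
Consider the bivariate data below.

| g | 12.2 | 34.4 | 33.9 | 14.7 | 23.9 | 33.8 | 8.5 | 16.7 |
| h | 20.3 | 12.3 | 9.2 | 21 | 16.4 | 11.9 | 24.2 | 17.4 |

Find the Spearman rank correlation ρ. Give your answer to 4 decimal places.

Rank g: 2, 8, 7, 3, 5, 6, 1, 4
Rank h: 6, 3, 1, 7, 4, 2, 8, 5
d = rank(g) − rank(h): -4, 5, 6, -4, 1, 4, -7, -1; Σd² = 160
ρ = 1 − 6Σd² / [n(n²−1)] = 1 − 6×160 / (8×63) = 1 − 960/504 ≈ -0.9048

-0.9048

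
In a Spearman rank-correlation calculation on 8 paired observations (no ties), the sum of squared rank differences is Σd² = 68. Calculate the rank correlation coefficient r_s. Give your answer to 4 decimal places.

ρ = 1 − 6Σd² / [n(n²−1)] = 1 − 6×68 / (8×63)
  = 1 − 408/504 = 1 − 0.80952 ≈ 0.1905

0.1905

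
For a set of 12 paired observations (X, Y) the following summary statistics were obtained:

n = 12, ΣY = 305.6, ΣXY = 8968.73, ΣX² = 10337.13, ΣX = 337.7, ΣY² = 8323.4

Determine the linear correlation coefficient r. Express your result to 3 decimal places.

r = (nΣXY − ΣXΣY) / √[(nΣX² − (ΣX)²)(nΣY² − (ΣY)²)]
Numerator: 12×8968.73 − 337.7×305.6 = 4423.64
Denominator: √[(124045.56 − 114041.29)(99880.8 − 93391.36)] = √[10004.27 × 6489.44] = 8057.4258
r = 4423.64 / 8057.4258 ≈ 0.549

0.549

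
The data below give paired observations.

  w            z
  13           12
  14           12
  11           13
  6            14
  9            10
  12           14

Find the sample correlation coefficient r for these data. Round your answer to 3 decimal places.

-0.158

n = 6, Σw = 65, Σz = 75, Σw² = 747, Σz² = 949, Σwz = 809
nΣwz − ΣwΣz = 4854 − 4875 = -21
nΣw² − (Σw)² = 4482 − 4225 = 257; nΣz² − (Σz)² = 5694 − 5625 = 69
r = -21 / √(257 × 69) = -21 / 133.1653 ≈ -0.158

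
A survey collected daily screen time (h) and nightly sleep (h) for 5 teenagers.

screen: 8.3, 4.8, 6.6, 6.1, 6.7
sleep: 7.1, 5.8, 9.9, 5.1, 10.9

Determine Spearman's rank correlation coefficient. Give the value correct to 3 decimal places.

0.600

Rank screen: 5, 1, 3, 2, 4
Rank sleep: 3, 2, 4, 1, 5
d = rank(screen) − rank(sleep): 2, -1, -1, 1, -1; Σd² = 8
ρ = 1 − 6Σd² / [n(n²−1)] = 1 − 6×8 / (5×24) = 1 − 48/120 ≈ 0.600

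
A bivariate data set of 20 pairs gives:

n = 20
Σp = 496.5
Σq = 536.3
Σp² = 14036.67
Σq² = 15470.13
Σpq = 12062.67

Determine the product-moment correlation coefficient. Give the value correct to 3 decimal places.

r = (nΣpq − ΣpΣq) / √[(nΣp² − (Σp)²)(nΣq² − (Σq)²)]
Numerator: 20×12062.67 − 496.5×536.3 = -25019.55
Denominator: √[(280733.4 − 246512.25)(309402.6 − 287617.69)] = √[34221.15 × 21784.91] = 27303.9315
r = -25019.55 / 27303.9315 ≈ -0.916

-0.916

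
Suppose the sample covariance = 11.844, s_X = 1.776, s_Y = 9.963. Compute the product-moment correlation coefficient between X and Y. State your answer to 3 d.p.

r = Cov(X,Y) / (s_X · s_Y) = 11.844 / (1.776 × 9.963)
  = 11.844 / 17.6943 ≈ 0.669

0.669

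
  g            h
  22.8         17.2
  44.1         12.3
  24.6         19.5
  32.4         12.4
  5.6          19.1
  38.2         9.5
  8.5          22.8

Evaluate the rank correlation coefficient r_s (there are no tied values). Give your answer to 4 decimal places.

-0.7857

Rank g: 3, 7, 4, 5, 1, 6, 2
Rank h: 4, 2, 6, 3, 5, 1, 7
d = rank(g) − rank(h): -1, 5, -2, 2, -4, 5, -5; Σd² = 100
ρ = 1 − 6Σd² / [n(n²−1)] = 1 − 6×100 / (7×48) = 1 − 600/336 ≈ -0.7857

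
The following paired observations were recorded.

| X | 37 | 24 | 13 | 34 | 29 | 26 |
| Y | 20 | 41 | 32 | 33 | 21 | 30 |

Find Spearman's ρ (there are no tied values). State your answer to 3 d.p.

-0.543

Rank X: 6, 2, 1, 5, 4, 3
Rank Y: 1, 6, 4, 5, 2, 3
d = rank(X) − rank(Y): 5, -4, -3, 0, 2, 0; Σd² = 54
ρ = 1 − 6Σd² / [n(n²−1)] = 1 − 6×54 / (6×35) = 1 − 324/210 ≈ -0.543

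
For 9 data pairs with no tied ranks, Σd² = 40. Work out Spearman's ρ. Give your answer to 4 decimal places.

0.6667

ρ = 1 − 6Σd² / [n(n²−1)] = 1 − 6×40 / (9×80)
  = 1 − 240/720 = 1 − 0.33333 ≈ 0.6667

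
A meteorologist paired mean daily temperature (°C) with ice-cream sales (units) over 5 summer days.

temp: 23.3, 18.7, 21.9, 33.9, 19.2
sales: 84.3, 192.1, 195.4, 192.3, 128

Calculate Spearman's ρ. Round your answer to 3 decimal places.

0.100

Rank temp: 4, 1, 3, 5, 2
Rank sales: 1, 3, 5, 4, 2
d = rank(temp) − rank(sales): 3, -2, -2, 1, 0; Σd² = 18
ρ = 1 − 6Σd² / [n(n²−1)] = 1 − 6×18 / (5×24) = 1 − 108/120 ≈ 0.100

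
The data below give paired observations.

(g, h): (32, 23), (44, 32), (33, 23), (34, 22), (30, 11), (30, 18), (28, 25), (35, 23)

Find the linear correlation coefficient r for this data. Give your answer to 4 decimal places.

n = 8, Σg = 266, Σh = 177, Σg² = 9014, Σh² = 4165, Σgh = 6026
nΣgh − ΣgΣh = 48208 − 47082 = 1126
nΣg² − (Σg)² = 72112 − 70756 = 1356; nΣh² − (Σh)² = 33320 − 31329 = 1991
r = 1126 / √(1356 × 1991) = 1126 / 1643.1056 ≈ 0.6853

0.6853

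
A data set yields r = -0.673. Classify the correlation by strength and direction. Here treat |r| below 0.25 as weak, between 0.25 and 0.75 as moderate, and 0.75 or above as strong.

moderate negative

r = -0.673 < 0 so the relationship is negative.
|r| = 0.673, which falls in the moderate range.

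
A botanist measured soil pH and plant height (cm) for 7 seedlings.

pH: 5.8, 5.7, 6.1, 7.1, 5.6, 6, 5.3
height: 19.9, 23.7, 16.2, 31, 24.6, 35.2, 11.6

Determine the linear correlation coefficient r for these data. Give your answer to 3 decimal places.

0.566

n = 7, Σx = 41.6, Σy = 162.2, Σx² = 249.2, Σy² = 4159.9, Σxy = 979.87
nΣxy − ΣxΣy = 6859.09 − 6747.52 = 111.57
nΣx² − (Σx)² = 1744.4 − 1730.56 = 13.84; nΣy² − (Σy)² = 29119.3 − 26308.84 = 2810.46
r = 111.57 / √(13.84 × 2810.46) = 111.57 / 197.2226 ≈ 0.566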